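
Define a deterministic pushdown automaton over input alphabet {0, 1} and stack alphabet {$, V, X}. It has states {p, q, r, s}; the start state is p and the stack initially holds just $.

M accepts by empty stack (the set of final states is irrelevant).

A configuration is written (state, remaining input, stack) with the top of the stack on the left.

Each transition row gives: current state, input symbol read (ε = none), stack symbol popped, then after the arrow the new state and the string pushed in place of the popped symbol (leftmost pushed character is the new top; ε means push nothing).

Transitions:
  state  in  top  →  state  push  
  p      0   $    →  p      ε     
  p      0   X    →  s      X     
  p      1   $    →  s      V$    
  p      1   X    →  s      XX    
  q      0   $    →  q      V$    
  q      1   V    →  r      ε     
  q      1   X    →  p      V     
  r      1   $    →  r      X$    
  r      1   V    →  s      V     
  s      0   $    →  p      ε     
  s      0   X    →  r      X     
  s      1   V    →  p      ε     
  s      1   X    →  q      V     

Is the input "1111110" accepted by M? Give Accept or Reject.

(p, 1111110, $)
  read 1, top $: go to s, push V$ → (s, 111110, V$)
  read 1, top V: go to p, push ε → (p, 11110, $)
  read 1, top $: go to s, push V$ → (s, 1110, V$)
  read 1, top V: go to p, push ε → (p, 110, $)
  read 1, top $: go to s, push V$ → (s, 10, V$)
  read 1, top V: go to p, push ε → (p, 0, $)
  read 0, top $: go to p, push ε → (p, ε, ε)
All input consumed and the stack is empty.

Accept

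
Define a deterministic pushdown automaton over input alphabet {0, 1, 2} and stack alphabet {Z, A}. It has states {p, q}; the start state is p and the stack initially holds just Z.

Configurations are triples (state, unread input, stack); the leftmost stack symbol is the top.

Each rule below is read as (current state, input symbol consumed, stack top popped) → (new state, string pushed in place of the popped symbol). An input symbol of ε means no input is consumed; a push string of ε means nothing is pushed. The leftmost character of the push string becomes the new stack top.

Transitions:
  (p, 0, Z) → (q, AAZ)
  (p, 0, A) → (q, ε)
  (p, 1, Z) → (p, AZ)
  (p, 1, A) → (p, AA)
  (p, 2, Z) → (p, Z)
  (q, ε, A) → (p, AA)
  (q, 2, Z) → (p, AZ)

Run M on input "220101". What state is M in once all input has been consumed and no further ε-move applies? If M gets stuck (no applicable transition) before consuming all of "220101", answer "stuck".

(p, 220101, Z)
  read 2, top Z: go to p, push Z → (p, 20101, Z)
  read 2, top Z: go to p, push Z → (p, 0101, Z)
  read 0, top Z: go to q, push AAZ → (q, 101, AAZ)
  ε-move, top A: go to p, push AA → (p, 101, AAAZ)
  read 1, top A: go to p, push AA → (p, 01, AAAAZ)
  read 0, top A: go to q, push ε → (q, 1, AAAZ)
  ε-move, top A: go to p, push AA → (p, 1, AAAAZ)
  read 1, top A: go to p, push AA → (p, ε, AAAAAZ)
All input consumed; M is in state p.

p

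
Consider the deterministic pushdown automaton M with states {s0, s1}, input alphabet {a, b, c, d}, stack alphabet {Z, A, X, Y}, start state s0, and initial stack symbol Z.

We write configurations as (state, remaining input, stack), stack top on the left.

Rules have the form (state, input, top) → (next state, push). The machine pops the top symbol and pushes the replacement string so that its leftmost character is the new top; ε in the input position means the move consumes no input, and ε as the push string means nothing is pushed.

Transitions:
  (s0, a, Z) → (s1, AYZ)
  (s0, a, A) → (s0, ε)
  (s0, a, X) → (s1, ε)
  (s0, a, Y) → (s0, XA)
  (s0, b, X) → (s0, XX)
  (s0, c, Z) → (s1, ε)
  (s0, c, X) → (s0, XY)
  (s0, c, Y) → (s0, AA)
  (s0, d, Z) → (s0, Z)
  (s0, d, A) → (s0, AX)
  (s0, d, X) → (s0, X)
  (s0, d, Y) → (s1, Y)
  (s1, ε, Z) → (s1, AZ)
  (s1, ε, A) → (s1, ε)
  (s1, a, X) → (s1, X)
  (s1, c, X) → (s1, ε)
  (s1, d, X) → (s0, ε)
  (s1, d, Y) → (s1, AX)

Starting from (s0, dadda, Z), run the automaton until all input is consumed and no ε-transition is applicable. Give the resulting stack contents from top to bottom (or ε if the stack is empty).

YZ

(s0, dadda, Z)
  read d, top Z: go to s0, push Z → (s0, adda, Z)
  read a, top Z: go to s1, push AYZ → (s1, dda, AYZ)
  ε-move, top A: go to s1, push ε → (s1, dda, YZ)
  read d, top Y: go to s1, push AX → (s1, da, AXZ)
  ε-move, top A: go to s1, push ε → (s1, da, XZ)
  read d, top X: go to s0, push ε → (s0, a, Z)
  read a, top Z: go to s1, push AYZ → (s1, ε, AYZ)
  ε-move, top A: go to s1, push ε → (s1, ε, YZ)
All input consumed in state s1 with stack YZ.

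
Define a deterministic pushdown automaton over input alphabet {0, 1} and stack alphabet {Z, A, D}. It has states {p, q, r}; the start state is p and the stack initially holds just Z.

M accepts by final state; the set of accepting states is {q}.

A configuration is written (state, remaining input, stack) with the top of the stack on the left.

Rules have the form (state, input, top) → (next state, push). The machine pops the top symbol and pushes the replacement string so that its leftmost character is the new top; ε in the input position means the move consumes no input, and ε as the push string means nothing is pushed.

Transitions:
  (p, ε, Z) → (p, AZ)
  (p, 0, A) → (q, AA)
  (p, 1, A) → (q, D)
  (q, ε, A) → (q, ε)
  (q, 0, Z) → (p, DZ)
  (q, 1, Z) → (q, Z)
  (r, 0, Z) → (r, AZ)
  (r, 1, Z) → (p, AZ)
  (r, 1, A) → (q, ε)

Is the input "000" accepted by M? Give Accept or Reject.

Reject

(p, 000, Z)
  ε-move, top Z: go to p, push AZ → (p, 000, AZ)
  read 0, top A: go to q, push AA → (q, 00, AAZ)
  ε-move, top A: go to q, push ε → (q, 00, AZ)
  ε-move, top A: go to q, push ε → (q, 00, Z)
  read 0, top Z: go to p, push DZ → (p, 0, DZ)
No transition applies at (p, 0, DZ); input not fully consumed.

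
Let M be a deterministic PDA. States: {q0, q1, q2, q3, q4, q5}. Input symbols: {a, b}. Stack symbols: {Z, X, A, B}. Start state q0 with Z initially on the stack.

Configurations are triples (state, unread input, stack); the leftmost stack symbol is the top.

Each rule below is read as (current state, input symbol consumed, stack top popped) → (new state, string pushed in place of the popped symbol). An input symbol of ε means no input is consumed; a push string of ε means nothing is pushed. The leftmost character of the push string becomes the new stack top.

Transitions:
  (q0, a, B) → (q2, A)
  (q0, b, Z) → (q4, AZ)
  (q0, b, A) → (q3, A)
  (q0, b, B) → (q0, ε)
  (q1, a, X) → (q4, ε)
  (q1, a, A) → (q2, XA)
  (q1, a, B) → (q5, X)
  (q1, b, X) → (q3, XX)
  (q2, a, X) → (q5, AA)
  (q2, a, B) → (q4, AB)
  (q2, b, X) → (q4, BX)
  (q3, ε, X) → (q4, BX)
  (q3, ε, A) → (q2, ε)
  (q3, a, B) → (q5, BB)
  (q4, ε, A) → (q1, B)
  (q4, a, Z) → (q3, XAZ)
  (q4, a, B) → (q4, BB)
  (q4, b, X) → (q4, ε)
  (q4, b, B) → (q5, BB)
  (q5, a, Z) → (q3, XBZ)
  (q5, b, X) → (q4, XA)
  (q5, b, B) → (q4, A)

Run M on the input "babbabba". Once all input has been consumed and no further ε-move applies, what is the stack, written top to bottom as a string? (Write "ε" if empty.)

(q0, babbabba, Z) ⊢ (q4, abbabba, AZ) ⊢ (q1, abbabba, BZ) ⊢ (q5, bbabba, XZ) ⊢ (q4, babba, XAZ) ⊢ (q4, abba, AZ) ⊢ (q1, abba, BZ) ⊢ (q5, bba, XZ) ⊢ (q4, ba, XAZ) ⊢ (q4, a, AZ) ⊢ (q1, a, BZ) ⊢ (q5, ε, XZ)
All input consumed in state q5 with stack XZ.

XZ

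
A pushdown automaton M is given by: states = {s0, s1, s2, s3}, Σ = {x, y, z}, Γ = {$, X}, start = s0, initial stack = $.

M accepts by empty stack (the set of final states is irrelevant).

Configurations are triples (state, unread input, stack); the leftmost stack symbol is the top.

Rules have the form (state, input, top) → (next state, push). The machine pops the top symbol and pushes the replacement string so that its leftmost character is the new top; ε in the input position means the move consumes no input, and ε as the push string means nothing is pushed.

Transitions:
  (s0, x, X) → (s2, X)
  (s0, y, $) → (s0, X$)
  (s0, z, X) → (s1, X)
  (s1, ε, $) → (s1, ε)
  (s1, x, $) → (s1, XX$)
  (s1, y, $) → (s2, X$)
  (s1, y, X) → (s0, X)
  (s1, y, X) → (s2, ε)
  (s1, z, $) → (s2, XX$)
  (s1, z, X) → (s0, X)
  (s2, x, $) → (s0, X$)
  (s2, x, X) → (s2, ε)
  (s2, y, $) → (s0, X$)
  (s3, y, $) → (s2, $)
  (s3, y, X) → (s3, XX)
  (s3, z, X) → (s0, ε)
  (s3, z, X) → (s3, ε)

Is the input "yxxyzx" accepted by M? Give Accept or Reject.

Reject

No computation consumes all input and empties the stack.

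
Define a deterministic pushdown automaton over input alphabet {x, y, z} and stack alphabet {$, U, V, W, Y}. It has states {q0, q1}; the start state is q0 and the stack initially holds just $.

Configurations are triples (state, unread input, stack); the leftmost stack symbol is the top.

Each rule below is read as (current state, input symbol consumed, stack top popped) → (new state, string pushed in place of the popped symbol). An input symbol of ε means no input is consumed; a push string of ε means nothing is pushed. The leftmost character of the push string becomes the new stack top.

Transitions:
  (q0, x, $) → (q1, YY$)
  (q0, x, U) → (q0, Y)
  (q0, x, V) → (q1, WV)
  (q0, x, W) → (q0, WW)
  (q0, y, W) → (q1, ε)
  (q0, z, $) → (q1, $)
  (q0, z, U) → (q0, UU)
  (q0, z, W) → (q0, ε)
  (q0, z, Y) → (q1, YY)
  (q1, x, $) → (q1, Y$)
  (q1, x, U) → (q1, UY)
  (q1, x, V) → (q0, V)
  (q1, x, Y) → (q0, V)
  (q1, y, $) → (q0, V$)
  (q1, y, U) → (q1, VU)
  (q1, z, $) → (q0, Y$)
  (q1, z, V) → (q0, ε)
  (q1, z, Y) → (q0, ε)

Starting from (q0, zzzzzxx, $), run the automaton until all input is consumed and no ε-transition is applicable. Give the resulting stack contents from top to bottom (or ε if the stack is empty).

WVY$

(q0, zzzzzxx, $)
  read z, top $: go to q1, push $ → (q1, zzzzxx, $)
  read z, top $: go to q0, push Y$ → (q0, zzzxx, Y$)
  read z, top Y: go to q1, push YY → (q1, zzxx, YY$)
  read z, top Y: go to q0, push ε → (q0, zxx, Y$)
  read z, top Y: go to q1, push YY → (q1, xx, YY$)
  read x, top Y: go to q0, push V → (q0, x, VY$)
  read x, top V: go to q1, push WV → (q1, ε, WVY$)
All input consumed in state q1 with stack WVY$.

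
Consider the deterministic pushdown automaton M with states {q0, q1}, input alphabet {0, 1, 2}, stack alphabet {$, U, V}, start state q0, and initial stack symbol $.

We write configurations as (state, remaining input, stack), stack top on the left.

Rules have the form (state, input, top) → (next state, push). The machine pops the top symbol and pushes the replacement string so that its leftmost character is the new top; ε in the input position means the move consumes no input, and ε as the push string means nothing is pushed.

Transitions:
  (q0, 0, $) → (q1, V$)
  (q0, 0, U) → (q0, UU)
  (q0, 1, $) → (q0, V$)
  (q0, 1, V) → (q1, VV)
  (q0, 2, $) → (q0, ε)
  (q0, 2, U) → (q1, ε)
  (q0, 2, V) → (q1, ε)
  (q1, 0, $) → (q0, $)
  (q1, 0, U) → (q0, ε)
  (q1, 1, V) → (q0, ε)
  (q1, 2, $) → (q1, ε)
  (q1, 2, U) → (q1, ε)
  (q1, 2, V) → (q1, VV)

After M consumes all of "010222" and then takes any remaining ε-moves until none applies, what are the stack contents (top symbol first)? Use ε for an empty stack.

(q0, 010222, $) ⊢ (q1, 10222, V$) ⊢ (q0, 0222, $) ⊢ (q1, 222, V$) ⊢ (q1, 22, VV$) ⊢ (q1, 2, VVV$) ⊢ (q1, ε, VVVV$)
All input consumed in state q1 with stack VVVV$.

VVVV$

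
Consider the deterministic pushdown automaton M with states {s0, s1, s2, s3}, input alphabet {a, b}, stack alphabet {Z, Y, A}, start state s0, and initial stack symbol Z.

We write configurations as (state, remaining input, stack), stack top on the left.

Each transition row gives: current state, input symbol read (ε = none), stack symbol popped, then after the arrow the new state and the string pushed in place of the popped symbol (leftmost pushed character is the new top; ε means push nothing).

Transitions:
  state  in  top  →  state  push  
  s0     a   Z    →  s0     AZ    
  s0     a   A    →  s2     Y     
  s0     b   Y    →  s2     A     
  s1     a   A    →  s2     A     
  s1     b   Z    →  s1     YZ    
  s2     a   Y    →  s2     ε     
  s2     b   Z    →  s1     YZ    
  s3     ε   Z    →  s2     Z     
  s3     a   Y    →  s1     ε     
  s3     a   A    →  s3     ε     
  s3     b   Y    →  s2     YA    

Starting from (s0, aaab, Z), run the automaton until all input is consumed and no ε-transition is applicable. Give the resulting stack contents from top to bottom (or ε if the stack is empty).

YZ

(s0, aaab, Z)
  read a, top Z: go to s0, push AZ → (s0, aab, AZ)
  read a, top A: go to s2, push Y → (s2, ab, YZ)
  read a, top Y: go to s2, push ε → (s2, b, Z)
  read b, top Z: go to s1, push YZ → (s1, ε, YZ)
All input consumed in state s1 with stack YZ.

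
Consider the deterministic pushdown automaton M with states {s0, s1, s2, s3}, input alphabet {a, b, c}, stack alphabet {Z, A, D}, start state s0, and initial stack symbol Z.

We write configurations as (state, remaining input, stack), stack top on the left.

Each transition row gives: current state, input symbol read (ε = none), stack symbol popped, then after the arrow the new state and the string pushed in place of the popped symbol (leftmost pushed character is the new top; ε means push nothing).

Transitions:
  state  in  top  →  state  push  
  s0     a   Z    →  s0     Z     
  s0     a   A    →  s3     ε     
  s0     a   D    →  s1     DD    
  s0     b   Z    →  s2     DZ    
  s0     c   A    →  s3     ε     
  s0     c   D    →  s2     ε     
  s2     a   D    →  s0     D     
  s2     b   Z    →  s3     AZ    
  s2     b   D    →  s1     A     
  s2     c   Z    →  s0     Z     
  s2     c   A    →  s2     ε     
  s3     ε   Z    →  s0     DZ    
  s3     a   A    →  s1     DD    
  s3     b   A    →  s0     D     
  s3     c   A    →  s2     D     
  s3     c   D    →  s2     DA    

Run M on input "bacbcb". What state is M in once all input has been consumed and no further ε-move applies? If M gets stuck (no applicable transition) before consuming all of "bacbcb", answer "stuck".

(s0, bacbcb, Z)
  read b, top Z: go to s2, push DZ → (s2, acbcb, DZ)
  read a, top D: go to s0, push D → (s0, cbcb, DZ)
  read c, top D: go to s2, push ε → (s2, bcb, Z)
  read b, top Z: go to s3, push AZ → (s3, cb, AZ)
  read c, top A: go to s2, push D → (s2, b, DZ)
  read b, top D: go to s1, push A → (s1, ε, AZ)
All input consumed; M is in state s1.

s1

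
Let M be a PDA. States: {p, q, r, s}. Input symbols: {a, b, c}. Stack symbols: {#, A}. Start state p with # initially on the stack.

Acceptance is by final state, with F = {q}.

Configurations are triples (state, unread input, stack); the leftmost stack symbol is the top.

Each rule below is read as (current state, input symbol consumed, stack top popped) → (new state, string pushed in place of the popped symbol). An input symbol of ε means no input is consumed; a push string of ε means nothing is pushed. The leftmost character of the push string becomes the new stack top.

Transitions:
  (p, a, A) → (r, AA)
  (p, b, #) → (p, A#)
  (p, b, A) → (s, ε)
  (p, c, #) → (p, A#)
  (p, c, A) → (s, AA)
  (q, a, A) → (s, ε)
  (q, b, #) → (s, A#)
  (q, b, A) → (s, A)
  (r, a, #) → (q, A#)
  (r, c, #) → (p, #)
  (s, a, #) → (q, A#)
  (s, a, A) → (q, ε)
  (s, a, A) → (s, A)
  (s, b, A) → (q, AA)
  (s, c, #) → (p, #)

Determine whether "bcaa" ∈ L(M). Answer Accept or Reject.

One accepting computation: (p, bcaa, #) ⊢ (p, caa, A#) ⊢ (s, aa, AA#) ⊢ (s, a, AA#) ⊢ (q, ε, A#)
All input consumed and state q ∈ F.

Accept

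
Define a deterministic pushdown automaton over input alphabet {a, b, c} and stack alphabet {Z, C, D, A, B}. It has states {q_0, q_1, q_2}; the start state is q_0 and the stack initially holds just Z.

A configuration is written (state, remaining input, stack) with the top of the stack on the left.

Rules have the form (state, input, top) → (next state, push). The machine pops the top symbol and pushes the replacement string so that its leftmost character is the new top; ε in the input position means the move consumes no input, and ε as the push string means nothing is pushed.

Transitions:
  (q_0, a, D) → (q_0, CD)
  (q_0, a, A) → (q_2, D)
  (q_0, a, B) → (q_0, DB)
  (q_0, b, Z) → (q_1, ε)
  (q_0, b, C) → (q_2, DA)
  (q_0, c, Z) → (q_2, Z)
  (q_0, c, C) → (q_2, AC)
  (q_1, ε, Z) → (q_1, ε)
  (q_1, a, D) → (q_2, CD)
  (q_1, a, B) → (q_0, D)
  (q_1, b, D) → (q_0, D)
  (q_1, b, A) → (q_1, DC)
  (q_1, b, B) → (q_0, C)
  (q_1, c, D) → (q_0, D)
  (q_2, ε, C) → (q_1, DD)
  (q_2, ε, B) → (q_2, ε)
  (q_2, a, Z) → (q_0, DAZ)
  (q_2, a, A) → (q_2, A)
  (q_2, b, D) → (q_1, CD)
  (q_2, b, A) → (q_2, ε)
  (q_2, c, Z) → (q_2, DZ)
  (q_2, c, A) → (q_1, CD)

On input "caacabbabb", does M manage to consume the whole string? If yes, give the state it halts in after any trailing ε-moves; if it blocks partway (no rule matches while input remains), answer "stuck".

q_1

(q_0, caacabbabb, Z) ⊢ (q_2, aacabbabb, Z) ⊢ (q_0, acabbabb, DAZ) ⊢ (q_0, cabbabb, CDAZ) ⊢ (q_2, abbabb, ACDAZ) ⊢ (q_2, bbabb, ACDAZ) ⊢ (q_2, babb, CDAZ) ⊢ (q_1, babb, DDDAZ) ⊢ (q_0, abb, DDDAZ) ⊢ (q_0, bb, CDDDAZ) ⊢ (q_2, b, DADDDAZ) ⊢ (q_1, ε, CDADDDAZ)
All input consumed; M is in state q_1.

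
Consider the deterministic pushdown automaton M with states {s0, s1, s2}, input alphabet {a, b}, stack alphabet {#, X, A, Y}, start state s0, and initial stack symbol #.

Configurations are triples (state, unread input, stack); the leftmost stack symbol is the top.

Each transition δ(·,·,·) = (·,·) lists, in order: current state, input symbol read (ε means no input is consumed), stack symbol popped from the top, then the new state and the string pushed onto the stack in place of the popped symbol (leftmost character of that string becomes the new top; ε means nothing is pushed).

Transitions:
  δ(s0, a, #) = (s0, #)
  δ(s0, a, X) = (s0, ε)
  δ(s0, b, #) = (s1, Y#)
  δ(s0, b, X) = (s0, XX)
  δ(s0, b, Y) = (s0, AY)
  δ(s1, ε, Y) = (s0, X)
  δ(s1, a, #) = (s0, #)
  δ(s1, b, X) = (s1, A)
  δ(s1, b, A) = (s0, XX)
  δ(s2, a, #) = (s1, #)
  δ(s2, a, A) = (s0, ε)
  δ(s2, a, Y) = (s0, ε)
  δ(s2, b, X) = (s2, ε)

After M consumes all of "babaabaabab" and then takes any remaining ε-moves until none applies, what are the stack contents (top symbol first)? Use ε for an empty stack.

X#

(s0, babaabaabab, #) ⊢ (s1, abaabaabab, Y#) ⊢ (s0, abaabaabab, X#) ⊢ (s0, baabaabab, #) ⊢ (s1, aabaabab, Y#) ⊢ (s0, aabaabab, X#) ⊢ (s0, abaabab, #) ⊢ (s0, baabab, #) ⊢ (s1, aabab, Y#) ⊢ (s0, aabab, X#) ⊢ (s0, abab, #) ⊢ (s0, bab, #) ⊢ (s1, ab, Y#) ⊢ (s0, ab, X#) ⊢ (s0, b, #) ⊢ (s1, ε, Y#) ⊢ (s0, ε, X#)
All input consumed in state s0 with stack X#.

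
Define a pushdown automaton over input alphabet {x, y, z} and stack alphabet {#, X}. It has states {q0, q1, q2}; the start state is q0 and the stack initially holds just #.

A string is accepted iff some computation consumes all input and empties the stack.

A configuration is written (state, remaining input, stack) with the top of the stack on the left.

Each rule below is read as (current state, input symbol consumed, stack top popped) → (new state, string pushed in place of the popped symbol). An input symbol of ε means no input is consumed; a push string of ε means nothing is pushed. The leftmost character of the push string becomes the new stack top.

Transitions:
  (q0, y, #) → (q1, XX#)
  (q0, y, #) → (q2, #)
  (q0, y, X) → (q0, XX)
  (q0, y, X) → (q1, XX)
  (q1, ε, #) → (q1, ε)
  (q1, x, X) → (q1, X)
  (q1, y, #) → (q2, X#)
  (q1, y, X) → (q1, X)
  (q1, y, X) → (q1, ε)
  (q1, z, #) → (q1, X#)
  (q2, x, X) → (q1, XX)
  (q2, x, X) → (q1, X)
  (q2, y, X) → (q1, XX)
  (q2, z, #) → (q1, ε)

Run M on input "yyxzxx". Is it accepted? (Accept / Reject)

Reject

No computation consumes all input and empties the stack.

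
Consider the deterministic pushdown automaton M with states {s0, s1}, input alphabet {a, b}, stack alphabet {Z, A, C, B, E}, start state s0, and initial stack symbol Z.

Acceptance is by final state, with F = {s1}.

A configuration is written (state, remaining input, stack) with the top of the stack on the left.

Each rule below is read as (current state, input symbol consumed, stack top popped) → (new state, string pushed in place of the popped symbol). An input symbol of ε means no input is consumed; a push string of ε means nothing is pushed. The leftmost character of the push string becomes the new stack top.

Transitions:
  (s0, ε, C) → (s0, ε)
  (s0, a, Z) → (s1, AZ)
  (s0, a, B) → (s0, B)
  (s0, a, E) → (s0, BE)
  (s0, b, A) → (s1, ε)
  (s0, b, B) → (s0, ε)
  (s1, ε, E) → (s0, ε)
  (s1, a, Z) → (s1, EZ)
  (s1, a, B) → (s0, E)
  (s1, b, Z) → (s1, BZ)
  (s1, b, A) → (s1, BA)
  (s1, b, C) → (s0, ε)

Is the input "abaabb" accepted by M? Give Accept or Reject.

(s0, abaabb, Z)
  read a, top Z: go to s1, push AZ → (s1, baabb, AZ)
  read b, top A: go to s1, push BA → (s1, aabb, BAZ)
  read a, top B: go to s0, push E → (s0, abb, EAZ)
  read a, top E: go to s0, push BE → (s0, bb, BEAZ)
  read b, top B: go to s0, push ε → (s0, b, EAZ)
No transition applies at (s0, b, EAZ); input not fully consumed.

Reject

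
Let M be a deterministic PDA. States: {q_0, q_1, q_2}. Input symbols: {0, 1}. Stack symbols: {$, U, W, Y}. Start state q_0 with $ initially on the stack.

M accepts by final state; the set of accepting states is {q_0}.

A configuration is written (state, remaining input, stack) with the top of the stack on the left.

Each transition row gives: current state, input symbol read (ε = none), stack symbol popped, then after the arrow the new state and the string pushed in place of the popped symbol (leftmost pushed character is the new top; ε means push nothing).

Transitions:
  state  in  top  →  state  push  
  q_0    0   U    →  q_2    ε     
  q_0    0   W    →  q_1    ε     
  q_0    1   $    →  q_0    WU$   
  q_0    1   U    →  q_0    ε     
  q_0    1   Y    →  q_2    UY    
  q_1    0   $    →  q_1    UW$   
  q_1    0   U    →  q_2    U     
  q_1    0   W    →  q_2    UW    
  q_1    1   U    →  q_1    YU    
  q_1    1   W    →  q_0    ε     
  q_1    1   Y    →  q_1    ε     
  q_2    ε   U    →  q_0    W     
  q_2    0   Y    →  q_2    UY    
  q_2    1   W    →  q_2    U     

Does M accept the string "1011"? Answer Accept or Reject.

(q_0, 1011, $)
  read 1, top $: go to q_0, push WU$ → (q_0, 011, WU$)
  read 0, top W: go to q_1, push ε → (q_1, 11, U$)
  read 1, top U: go to q_1, push YU → (q_1, 1, YU$)
  read 1, top Y: go to q_1, push ε → (q_1, ε, U$)
All input consumed; state q_1 ∉ F and no further ε-move applies.

Reject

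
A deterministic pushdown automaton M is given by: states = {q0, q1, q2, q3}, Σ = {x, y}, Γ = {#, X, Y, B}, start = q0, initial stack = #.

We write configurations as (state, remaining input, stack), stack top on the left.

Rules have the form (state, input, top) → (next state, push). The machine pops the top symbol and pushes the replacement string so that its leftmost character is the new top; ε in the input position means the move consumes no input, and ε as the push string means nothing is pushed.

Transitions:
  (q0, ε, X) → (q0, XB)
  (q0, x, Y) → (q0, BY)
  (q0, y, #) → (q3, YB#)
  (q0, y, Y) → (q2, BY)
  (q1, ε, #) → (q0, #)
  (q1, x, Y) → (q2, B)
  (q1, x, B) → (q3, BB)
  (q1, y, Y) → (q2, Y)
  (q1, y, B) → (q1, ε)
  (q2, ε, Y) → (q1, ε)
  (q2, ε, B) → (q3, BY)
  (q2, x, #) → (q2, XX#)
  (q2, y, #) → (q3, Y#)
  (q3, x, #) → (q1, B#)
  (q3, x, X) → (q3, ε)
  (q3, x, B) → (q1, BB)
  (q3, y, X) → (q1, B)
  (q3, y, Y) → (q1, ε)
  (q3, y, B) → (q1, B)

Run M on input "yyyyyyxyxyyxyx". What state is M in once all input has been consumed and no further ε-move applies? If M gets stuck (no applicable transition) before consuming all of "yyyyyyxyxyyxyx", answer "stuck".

(q0, yyyyyyxyxyyxyx, #) ⊢ (q3, yyyyyxyxyyxyx, YB#) ⊢ (q1, yyyyxyxyyxyx, B#) ⊢ (q1, yyyxyxyyxyx, #) ⊢ (q0, yyyxyxyyxyx, #) ⊢ (q3, yyxyxyyxyx, YB#) ⊢ (q1, yxyxyyxyx, B#) ⊢ (q1, xyxyyxyx, #) ⊢ (q0, xyxyyxyx, #)
No transition for (q0, x, top #); M blocks with input xyxyyxyx remaining.

stuck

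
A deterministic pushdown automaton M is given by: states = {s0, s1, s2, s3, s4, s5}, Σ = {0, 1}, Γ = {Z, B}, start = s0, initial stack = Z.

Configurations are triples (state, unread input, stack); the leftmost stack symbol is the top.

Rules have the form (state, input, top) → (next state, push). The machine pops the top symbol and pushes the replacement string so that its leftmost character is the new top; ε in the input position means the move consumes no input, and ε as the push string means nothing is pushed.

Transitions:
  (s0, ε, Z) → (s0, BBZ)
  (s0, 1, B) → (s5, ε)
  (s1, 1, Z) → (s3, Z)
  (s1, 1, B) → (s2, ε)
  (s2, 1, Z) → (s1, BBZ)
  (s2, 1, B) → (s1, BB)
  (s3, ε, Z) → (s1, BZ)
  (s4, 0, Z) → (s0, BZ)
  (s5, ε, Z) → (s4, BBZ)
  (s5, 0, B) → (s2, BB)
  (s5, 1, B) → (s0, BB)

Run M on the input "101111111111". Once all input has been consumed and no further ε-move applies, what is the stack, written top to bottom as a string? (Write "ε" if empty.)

(s0, 101111111111, Z)
  ε-move, top Z: go to s0, push BBZ → (s0, 101111111111, BBZ)
  read 1, top B: go to s5, push ε → (s5, 01111111111, BZ)
  read 0, top B: go to s2, push BB → (s2, 1111111111, BBZ)
  read 1, top B: go to s1, push BB → (s1, 111111111, BBBZ)
  read 1, top B: go to s2, push ε → (s2, 11111111, BBZ)
  read 1, top B: go to s1, push BB → (s1, 1111111, BBBZ)
  read 1, top B: go to s2, push ε → (s2, 111111, BBZ)
  read 1, top B: go to s1, push BB → (s1, 11111, BBBZ)
  read 1, top B: go to s2, push ε → (s2, 1111, BBZ)
  read 1, top B: go to s1, push BB → (s1, 111, BBBZ)
  read 1, top B: go to s2, push ε → (s2, 11, BBZ)
  read 1, top B: go to s1, push BB → (s1, 1, BBBZ)
  read 1, top B: go to s2, push ε → (s2, ε, BBZ)
All input consumed in state s2 with stack BBZ.

BBZ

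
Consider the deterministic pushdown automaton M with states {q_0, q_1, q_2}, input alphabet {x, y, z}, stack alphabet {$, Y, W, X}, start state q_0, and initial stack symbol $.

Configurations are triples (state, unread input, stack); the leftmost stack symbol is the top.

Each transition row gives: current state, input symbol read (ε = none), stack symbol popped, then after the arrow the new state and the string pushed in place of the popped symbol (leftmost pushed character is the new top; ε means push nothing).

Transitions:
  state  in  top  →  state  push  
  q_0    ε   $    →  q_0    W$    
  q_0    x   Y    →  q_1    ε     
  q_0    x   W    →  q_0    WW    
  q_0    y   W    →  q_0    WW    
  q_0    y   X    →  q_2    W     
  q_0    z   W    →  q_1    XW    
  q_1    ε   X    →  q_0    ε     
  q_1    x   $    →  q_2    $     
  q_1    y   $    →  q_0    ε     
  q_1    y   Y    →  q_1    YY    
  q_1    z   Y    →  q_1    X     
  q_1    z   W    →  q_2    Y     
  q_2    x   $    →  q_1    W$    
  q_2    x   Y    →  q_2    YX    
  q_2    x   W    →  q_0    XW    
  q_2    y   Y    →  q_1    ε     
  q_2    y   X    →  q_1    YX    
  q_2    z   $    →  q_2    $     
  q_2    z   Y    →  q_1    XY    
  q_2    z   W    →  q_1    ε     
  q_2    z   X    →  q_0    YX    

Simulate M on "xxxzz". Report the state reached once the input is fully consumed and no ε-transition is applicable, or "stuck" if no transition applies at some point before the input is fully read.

q_0

(q_0, xxxzz, $) ⊢ (q_0, xxxzz, W$) ⊢ (q_0, xxzz, WW$) ⊢ (q_0, xzz, WWW$) ⊢ (q_0, zz, WWWW$) ⊢ (q_1, z, XWWWW$) ⊢ (q_0, z, WWWW$) ⊢ (q_1, ε, XWWWW$) ⊢ (q_0, ε, WWWW$)
All input consumed; M is in state q_0.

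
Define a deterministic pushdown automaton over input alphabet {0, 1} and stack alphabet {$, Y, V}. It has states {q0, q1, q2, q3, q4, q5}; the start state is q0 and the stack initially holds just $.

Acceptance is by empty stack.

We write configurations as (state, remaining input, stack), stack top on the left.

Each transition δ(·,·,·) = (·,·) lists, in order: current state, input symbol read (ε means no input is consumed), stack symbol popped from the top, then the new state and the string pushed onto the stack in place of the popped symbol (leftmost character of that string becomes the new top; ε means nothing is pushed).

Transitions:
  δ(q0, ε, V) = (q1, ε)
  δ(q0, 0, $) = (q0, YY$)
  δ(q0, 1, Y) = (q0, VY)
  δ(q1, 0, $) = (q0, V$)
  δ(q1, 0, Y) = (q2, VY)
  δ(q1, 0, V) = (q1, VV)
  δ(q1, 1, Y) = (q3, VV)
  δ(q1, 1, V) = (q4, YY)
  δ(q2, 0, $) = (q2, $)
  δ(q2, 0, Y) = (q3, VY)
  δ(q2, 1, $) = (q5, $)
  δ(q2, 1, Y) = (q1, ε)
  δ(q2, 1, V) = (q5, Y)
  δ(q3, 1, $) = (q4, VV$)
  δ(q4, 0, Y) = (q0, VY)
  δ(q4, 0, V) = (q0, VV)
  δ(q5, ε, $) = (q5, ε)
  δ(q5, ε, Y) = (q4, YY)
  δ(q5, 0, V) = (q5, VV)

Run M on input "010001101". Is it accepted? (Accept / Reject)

Reject

(q0, 010001101, $)
  read 0, top $: go to q0, push YY$ → (q0, 10001101, YY$)
  read 1, top Y: go to q0, push VY → (q0, 0001101, VYY$)
  ε-move, top V: go to q1, push ε → (q1, 0001101, YY$)
  read 0, top Y: go to q2, push VY → (q2, 001101, VYY$)
No transition applies at (q2, 001101, VYY$); input not fully consumed.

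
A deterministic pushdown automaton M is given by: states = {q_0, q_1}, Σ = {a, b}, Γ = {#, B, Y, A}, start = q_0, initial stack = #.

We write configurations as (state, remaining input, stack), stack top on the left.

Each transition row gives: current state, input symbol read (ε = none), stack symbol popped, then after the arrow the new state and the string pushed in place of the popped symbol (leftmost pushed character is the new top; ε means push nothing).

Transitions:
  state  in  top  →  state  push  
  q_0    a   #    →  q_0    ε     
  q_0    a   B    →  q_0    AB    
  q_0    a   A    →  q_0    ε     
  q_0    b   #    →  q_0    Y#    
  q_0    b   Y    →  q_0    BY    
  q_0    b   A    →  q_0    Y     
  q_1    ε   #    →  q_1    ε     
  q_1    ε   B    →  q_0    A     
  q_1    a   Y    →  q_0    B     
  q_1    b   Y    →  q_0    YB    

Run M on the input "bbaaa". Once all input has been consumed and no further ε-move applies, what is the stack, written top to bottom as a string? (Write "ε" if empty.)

ABY#

(q_0, bbaaa, #)
  read b, top #: go to q_0, push Y# → (q_0, baaa, Y#)
  read b, top Y: go to q_0, push BY → (q_0, aaa, BY#)
  read a, top B: go to q_0, push AB → (q_0, aa, ABY#)
  read a, top A: go to q_0, push ε → (q_0, a, BY#)
  read a, top B: go to q_0, push AB → (q_0, ε, ABY#)
All input consumed in state q_0 with stack ABY#.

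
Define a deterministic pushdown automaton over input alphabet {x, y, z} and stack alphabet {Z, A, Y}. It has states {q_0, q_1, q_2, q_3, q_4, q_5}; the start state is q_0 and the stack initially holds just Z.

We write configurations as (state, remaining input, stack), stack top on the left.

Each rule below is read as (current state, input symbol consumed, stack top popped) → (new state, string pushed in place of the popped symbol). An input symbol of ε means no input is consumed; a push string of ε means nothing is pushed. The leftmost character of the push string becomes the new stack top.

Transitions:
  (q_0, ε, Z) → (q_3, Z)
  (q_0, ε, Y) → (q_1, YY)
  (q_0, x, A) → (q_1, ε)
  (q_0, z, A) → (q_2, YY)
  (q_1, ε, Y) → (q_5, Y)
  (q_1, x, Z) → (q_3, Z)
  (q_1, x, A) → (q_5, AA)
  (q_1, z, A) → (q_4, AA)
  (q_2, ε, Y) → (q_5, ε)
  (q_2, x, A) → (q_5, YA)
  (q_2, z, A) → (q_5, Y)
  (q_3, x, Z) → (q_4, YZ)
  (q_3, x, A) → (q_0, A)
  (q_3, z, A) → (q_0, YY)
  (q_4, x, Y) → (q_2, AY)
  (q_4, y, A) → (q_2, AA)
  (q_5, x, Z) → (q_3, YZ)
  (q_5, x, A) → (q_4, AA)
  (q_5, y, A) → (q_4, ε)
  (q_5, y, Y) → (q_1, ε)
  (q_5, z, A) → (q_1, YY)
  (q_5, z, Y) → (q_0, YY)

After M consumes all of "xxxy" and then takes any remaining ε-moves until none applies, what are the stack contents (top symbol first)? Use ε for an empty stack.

(q_0, xxxy, Z)
  ε-move, top Z: go to q_3, push Z → (q_3, xxxy, Z)
  read x, top Z: go to q_4, push YZ → (q_4, xxy, YZ)
  read x, top Y: go to q_2, push AY → (q_2, xy, AYZ)
  read x, top A: go to q_5, push YA → (q_5, y, YAYZ)
  read y, top Y: go to q_1, push ε → (q_1, ε, AYZ)
All input consumed in state q_1 with stack AYZ.

AYZ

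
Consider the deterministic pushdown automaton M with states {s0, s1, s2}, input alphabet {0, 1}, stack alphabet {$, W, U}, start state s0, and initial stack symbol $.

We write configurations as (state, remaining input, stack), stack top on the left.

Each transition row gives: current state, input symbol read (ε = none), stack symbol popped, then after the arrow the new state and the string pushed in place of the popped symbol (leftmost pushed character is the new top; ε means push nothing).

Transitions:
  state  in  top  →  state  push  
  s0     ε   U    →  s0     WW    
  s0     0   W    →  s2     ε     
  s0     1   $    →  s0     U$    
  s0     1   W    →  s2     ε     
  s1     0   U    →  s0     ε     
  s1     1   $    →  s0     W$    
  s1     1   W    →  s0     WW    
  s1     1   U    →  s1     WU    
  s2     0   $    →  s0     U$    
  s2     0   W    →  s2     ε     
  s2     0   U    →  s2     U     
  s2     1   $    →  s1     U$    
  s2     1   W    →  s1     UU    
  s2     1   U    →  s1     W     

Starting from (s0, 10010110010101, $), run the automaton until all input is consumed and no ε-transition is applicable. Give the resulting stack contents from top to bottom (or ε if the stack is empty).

(s0, 10010110010101, $) ⊢ (s0, 0010110010101, U$) ⊢ (s0, 0010110010101, WW$) ⊢ (s2, 010110010101, W$) ⊢ (s2, 10110010101, $) ⊢ (s1, 0110010101, U$) ⊢ (s0, 110010101, $) ⊢ (s0, 10010101, U$) ⊢ (s0, 10010101, WW$) ⊢ (s2, 0010101, W$) ⊢ (s2, 010101, $) ⊢ (s0, 10101, U$) ⊢ (s0, 10101, WW$) ⊢ (s2, 0101, W$) ⊢ (s2, 101, $) ⊢ (s1, 01, U$) ⊢ (s0, 1, $) ⊢ (s0, ε, U$) ⊢ (s0, ε, WW$)
All input consumed in state s0 with stack WW$.

WW$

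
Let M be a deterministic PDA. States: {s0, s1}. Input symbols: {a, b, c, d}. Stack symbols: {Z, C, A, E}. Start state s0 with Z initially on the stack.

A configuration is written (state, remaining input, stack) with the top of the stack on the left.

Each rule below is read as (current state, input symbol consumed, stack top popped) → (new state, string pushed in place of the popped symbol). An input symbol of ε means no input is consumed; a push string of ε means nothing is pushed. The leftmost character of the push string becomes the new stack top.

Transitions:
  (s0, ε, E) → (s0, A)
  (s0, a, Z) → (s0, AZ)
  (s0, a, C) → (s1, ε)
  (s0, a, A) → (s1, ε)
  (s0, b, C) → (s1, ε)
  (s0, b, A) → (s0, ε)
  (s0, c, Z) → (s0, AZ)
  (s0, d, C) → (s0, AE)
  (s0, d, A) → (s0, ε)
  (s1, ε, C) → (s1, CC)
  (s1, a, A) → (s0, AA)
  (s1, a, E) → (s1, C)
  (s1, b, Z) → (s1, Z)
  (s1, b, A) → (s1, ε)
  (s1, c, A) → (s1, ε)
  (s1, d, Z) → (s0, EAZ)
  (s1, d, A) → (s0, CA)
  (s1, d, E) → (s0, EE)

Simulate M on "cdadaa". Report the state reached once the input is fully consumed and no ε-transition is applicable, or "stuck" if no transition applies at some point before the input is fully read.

s1

(s0, cdadaa, Z) ⊢ (s0, dadaa, AZ) ⊢ (s0, adaa, Z) ⊢ (s0, daa, AZ) ⊢ (s0, aa, Z) ⊢ (s0, a, AZ) ⊢ (s1, ε, Z)
All input consumed; M is in state s1.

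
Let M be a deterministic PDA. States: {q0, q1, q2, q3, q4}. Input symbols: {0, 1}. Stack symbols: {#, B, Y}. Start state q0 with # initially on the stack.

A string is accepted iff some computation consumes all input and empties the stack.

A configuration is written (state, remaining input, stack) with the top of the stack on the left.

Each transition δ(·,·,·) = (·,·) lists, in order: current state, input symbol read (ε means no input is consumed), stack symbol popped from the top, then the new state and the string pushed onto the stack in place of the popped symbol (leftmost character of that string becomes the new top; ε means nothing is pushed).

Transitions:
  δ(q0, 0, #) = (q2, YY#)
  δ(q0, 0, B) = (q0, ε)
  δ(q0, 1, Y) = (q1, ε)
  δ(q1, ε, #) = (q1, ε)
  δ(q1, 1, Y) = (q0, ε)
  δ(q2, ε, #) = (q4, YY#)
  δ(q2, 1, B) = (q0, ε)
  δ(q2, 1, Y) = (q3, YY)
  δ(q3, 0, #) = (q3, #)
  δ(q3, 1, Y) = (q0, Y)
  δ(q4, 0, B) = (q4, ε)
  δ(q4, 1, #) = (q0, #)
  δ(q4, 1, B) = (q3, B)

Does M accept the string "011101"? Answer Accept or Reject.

(q0, 011101, #)
  read 0, top #: go to q2, push YY# → (q2, 11101, YY#)
  read 1, top Y: go to q3, push YY → (q3, 1101, YYY#)
  read 1, top Y: go to q0, push Y → (q0, 101, YYY#)
  read 1, top Y: go to q1, push ε → (q1, 01, YY#)
No transition applies at (q1, 01, YY#); input not fully consumed.

Reject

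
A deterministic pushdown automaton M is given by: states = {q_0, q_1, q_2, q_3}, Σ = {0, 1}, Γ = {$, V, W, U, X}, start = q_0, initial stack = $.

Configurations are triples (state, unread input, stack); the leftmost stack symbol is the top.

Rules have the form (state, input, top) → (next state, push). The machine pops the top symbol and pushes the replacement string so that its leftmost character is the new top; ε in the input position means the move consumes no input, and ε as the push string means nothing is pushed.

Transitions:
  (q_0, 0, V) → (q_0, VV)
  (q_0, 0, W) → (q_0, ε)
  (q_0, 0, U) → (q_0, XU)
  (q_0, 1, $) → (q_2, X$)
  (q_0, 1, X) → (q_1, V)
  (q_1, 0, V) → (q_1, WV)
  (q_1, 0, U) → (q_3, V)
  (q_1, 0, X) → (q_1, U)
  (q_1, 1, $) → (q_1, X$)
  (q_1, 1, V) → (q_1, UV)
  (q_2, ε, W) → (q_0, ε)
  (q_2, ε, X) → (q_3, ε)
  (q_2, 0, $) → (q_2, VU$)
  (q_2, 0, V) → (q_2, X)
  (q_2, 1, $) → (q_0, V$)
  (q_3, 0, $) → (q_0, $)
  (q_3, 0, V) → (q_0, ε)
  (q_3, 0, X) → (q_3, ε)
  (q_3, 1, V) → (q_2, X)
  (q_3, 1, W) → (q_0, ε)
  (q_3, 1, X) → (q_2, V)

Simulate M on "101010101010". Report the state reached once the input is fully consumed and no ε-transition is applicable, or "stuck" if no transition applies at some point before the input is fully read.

q_0

(q_0, 101010101010, $) ⊢ (q_2, 01010101010, X$) ⊢ (q_3, 01010101010, $) ⊢ (q_0, 1010101010, $) ⊢ (q_2, 010101010, X$) ⊢ (q_3, 010101010, $) ⊢ (q_0, 10101010, $) ⊢ (q_2, 0101010, X$) ⊢ (q_3, 0101010, $) ⊢ (q_0, 101010, $) ⊢ (q_2, 01010, X$) ⊢ (q_3, 01010, $) ⊢ (q_0, 1010, $) ⊢ (q_2, 010, X$) ⊢ (q_3, 010, $) ⊢ (q_0, 10, $) ⊢ (q_2, 0, X$) ⊢ (q_3, 0, $) ⊢ (q_0, ε, $)
All input consumed; M is in state q_0.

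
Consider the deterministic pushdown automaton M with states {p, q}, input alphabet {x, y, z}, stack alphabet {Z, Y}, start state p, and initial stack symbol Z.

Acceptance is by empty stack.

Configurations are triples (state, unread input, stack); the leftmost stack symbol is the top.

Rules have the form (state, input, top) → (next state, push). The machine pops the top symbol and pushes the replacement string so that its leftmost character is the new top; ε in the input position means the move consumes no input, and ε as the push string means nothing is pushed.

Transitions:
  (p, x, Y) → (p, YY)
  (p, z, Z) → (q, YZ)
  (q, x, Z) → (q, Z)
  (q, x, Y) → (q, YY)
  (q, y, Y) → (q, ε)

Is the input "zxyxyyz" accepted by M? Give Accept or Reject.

(p, zxyxyyz, Z) ⊢ (q, xyxyyz, YZ) ⊢ (q, yxyyz, YYZ) ⊢ (q, xyyz, YZ) ⊢ (q, yyz, YYZ) ⊢ (q, yz, YZ) ⊢ (q, z, Z)
No transition applies at (q, z, Z); input not fully consumed.

Reject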